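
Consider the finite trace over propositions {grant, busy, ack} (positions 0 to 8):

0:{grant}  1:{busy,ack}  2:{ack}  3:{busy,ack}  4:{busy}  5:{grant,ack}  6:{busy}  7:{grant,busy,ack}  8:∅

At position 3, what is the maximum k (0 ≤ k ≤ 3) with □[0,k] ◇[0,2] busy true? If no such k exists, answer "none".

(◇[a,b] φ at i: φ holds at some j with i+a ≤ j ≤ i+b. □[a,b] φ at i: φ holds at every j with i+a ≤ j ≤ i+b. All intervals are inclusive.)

◇[0,2] busy must hold from j=3 onward; find where it first fails.
  j=3: holds
  j=4: holds
  j=5: holds
  j=6: holds
Holds through j=6; largest k = 3.

3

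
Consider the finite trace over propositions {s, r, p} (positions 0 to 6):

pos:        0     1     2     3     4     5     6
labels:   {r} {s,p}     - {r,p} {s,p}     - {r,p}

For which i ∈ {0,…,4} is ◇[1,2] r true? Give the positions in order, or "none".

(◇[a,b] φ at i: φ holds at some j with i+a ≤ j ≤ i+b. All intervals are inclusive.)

1, 2, 4

Evaluate at each i in [0,4]:
  i=0: ✗ (none in [1,2])
  i=1: ✓ (witness j=3)
  i=2: ✓ (witness j=3)
  i=3: ✗ (none in [4,5])
  i=4: ✓ (witness j=6)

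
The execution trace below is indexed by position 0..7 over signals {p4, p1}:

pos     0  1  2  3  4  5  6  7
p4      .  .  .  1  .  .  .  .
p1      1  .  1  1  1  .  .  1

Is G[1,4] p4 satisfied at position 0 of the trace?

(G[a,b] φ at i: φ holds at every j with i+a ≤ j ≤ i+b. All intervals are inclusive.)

Check p4 at every j in [1,4]:
  j=1: false
  j=2: false
  j=3: true
  j=4: false
Fails at j=1 → formula fails.

False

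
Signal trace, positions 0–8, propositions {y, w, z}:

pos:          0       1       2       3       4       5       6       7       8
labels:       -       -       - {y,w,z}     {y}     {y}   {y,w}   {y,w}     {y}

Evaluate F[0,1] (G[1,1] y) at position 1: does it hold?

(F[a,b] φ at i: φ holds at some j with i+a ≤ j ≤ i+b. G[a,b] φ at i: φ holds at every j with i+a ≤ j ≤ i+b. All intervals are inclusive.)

Yes

Check G[1,1] y at each j in [1,2]:
  j=1: fails at 2
  j=2: holds on [3,3]
Found at j=2 → formula holds.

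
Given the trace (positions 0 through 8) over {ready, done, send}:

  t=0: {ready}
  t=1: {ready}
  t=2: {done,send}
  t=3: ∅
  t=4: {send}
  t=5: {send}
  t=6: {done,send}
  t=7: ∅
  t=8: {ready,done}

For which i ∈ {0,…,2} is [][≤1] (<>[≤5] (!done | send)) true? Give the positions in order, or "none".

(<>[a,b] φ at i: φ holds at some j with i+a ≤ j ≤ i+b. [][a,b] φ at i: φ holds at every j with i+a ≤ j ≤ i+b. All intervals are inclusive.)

0, 1, 2

Evaluate at each i in [0,2]:
  i=0: ✓ (all of [0,1])
  i=1: ✓ (all of [1,2])
  i=2: ✓ (all of [2,3])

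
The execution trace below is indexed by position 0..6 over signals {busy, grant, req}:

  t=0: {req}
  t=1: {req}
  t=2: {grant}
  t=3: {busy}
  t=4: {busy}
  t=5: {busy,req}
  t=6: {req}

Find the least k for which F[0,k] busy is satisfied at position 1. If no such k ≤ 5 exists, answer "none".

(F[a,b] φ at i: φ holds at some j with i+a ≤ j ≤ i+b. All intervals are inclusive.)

2

Scan j = 1,2,… for busy:
  j=1: fails
  j=2: fails
  j=3: holds
First hit at j=3, so smallest k = 3-1 = 2.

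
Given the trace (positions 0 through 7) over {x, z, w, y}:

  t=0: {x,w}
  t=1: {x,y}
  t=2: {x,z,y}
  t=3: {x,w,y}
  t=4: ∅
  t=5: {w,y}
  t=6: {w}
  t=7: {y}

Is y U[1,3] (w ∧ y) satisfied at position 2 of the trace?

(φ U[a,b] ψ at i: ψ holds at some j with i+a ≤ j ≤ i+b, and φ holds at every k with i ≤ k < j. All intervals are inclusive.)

Need some j in [3,5] with (w ∧ y), and y at every k in [2,j-1].
  j=3: (w ∧ y) holds; y holds at every k in [2,2] → satisfied.

Holds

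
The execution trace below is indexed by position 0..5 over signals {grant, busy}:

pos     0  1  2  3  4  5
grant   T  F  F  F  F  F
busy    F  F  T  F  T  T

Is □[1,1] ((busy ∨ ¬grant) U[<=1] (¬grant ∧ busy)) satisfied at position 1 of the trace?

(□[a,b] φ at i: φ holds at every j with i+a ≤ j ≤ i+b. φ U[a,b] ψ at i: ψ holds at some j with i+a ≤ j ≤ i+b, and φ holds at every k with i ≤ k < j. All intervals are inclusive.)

Check ((busy ∨ ¬grant) U[<=1] (¬grant ∧ busy)) at every j in [2,2]:
  j=2: holds
All positions satisfy it → formula holds.

Yes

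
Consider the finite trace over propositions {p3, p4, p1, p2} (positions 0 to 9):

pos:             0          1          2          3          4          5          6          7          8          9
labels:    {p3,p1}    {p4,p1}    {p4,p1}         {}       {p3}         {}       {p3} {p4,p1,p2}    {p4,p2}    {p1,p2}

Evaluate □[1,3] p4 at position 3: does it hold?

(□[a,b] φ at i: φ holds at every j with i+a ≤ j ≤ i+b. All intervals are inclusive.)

Check p4 at every j in [4,6]:
  j=4: false
  j=5: false
  j=6: false
Fails at j=4 → formula fails.

Does not hold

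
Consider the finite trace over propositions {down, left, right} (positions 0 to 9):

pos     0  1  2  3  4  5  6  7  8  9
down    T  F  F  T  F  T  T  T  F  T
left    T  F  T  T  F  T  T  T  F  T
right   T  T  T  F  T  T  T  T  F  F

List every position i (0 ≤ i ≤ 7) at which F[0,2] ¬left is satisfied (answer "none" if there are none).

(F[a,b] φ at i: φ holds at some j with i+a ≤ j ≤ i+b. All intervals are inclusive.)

Evaluate at each i in [0,7]:
  i=0: ✓ (witness j=1)
  i=1: ✓ (witness j=1)
  i=2: ✓ (witness j=4)
  i=3: ✓ (witness j=4)
  i=4: ✓ (witness j=4)
  i=5: ✗ (none in [5,7])
  i=6: ✓ (witness j=8)
  i=7: ✓ (witness j=8)

0, 1, 2, 3, 4, 6, 7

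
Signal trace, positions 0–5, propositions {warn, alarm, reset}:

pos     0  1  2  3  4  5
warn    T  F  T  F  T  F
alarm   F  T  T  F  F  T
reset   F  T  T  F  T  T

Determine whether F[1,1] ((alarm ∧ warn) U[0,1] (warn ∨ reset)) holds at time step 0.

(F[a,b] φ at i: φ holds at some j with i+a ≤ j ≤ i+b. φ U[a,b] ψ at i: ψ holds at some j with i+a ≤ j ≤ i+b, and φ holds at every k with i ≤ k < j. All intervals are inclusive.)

Holds

Check ((alarm ∧ warn) U[0,1] (warn ∨ reset)) at each j in [1,1]:
  j=1: holds
Found at j=1 → formula holds.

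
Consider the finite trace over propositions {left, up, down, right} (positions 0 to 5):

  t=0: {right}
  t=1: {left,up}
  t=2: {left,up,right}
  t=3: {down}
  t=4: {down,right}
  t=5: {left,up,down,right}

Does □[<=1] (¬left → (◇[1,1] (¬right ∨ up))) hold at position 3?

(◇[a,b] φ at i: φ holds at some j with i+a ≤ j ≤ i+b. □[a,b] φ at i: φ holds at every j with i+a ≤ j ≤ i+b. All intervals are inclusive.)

Check (¬left → (◇[1,1] (¬right ∨ up))) at every j in [3,4]:
  j=3: antecedent true; consequent fails (none in [4,4]) → ✗
  j=4: antecedent true; consequent holds (witness at 5) → ✓
Fails at j=3 → formula fails.

No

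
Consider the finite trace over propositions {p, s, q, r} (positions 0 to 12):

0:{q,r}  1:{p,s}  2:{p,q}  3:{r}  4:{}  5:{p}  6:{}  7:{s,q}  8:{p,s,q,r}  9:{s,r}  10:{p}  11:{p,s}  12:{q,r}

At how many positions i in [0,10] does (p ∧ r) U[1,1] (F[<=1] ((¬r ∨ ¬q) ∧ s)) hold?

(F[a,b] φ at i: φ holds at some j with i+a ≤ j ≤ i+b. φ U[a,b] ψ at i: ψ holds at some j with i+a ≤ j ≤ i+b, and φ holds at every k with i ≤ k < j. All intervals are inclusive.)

1

Evaluate at each i in [0,10]:
  i=0: ✗ (lhs fails at k=0 before rhs at j=1)
  i=1: ✗ (no rhs in [2,2])
  i=2: ✗ (no rhs in [3,3])
  i=3: ✗ (no rhs in [4,4])
  i=4: ✗ (no rhs in [5,5])
  i=5: ✗ (lhs fails at k=5 before rhs at j=6)
  i=6: ✗ (lhs fails at k=6 before rhs at j=7)
  i=7: ✗ (lhs fails at k=7 before rhs at j=8)
  i=8: ✓ (rhs at j=9; lhs holds on [8,8])
  i=9: ✗ (lhs fails at k=9 before rhs at j=10)
  i=10: ✗ (lhs fails at k=10 before rhs at j=11)
Positions where it holds: {8} → 1.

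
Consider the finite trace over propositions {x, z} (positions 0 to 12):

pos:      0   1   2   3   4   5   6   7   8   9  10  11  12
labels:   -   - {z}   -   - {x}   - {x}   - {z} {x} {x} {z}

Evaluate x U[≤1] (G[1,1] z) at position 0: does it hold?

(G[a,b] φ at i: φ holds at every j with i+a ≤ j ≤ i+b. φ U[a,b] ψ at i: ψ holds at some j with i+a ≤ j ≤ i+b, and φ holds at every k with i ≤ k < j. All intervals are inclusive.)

No

Need some j in [0,1] with G[1,1] z, and x at every k in [0,j-1].
  j=0: G[1,1] z — fails at 1.
  j=1: G[1,1] z holds, but x fails at k=0 → not this j.
No j in the window works → until fails.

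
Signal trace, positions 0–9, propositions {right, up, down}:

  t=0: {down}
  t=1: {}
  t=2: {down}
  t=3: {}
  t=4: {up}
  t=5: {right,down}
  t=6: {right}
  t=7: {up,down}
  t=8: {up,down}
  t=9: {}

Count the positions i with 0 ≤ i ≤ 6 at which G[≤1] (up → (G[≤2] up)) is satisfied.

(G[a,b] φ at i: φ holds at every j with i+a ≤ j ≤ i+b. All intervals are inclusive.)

4

Evaluate at each i in [0,6]:
  i=0: ✓ (all of [0,1])
  i=1: ✓ (all of [1,2])
  i=2: ✓ (all of [2,3])
  i=3: ✗ (fails at j=4)
  i=4: ✗ (fails at j=4)
  i=5: ✓ (all of [5,6])
  i=6: ✗ (fails at j=7)
Positions where it holds: {0, 1, 2, 5} → 4.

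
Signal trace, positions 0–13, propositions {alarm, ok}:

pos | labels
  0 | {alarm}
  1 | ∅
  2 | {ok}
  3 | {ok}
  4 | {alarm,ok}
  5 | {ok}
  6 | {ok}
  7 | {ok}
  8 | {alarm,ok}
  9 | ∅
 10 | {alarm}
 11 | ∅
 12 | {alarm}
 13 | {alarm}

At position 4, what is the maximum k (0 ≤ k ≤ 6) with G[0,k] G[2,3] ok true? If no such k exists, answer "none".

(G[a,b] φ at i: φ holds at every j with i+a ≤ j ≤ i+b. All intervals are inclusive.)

1

G[2,3] ok must hold from j=4 onward; find where it first fails.
  j=4: holds
  j=5: holds
  j=6: fails
Holds on [4,5], so largest k = 1.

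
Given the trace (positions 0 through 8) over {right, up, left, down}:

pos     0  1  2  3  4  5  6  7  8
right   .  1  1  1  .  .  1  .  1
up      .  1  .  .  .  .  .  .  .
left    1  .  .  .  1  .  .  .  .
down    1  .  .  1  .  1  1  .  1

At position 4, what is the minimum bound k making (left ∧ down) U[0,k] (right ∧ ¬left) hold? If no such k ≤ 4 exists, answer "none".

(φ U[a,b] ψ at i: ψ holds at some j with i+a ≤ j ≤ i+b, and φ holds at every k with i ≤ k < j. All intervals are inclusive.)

Need earliest j ≥ 4 with (right ∧ ¬left), and (left ∧ down) at every k in [4,j-1].
  j=4: rhs fails.
  j=5: rhs fails.
  j=6: rhs holds but lhs fails at k=4.
  j=7: rhs fails.
  j=8: rhs holds but lhs fails at k=4.
No witness within the range → none.

none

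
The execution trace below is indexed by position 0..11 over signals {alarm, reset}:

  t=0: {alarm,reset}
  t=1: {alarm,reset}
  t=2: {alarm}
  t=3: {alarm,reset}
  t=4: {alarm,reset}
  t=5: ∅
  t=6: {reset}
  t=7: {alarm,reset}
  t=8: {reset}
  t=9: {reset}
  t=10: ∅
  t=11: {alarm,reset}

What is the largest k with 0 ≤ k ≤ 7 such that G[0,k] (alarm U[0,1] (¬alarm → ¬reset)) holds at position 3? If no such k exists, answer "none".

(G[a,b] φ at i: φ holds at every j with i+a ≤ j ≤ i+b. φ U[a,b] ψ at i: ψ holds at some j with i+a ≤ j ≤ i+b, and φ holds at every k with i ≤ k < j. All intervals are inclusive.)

2

(alarm U[0,1] (¬alarm → ¬reset)) must hold from j=3 onward; find where it first fails.
  j=3: holds
  j=4: holds
  j=5: holds
  j=6: fails
Holds on [3,5], so largest k = 2.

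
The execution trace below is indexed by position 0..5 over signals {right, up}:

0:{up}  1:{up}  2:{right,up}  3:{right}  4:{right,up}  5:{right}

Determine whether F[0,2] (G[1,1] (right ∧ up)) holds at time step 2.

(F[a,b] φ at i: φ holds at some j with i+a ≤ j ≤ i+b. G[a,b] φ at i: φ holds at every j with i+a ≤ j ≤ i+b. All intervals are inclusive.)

Holds

Check G[1,1] (right ∧ up) at each j in [2,4]:
  j=2: fails at 3
  j=3: holds on [4,4]
  j=4: fails at 5
Found at j=3 → formula holds.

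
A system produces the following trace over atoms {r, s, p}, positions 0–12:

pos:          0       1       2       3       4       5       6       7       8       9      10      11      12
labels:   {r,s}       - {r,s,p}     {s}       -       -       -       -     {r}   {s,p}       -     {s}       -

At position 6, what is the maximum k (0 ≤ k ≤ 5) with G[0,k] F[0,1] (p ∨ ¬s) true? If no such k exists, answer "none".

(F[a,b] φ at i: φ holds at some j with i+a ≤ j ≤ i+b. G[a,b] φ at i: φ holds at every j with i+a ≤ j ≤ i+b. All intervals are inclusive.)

5

F[0,1] (p ∨ ¬s) must hold from j=6 onward; find where it first fails.
  j=6: holds
  j=7: holds
  j=8: holds
  j=9: holds
  j=10: holds
  j=11: holds
Holds through j=11; largest k = 5.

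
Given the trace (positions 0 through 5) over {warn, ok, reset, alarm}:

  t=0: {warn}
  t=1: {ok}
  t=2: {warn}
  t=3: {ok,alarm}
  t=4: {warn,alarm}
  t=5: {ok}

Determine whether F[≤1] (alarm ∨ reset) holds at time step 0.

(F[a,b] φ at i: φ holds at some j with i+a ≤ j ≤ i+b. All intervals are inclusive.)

False

Check (alarm ∨ reset) at each j in [0,1]:
  j=0: false
  j=1: false
No position in the window satisfies it → formula fails.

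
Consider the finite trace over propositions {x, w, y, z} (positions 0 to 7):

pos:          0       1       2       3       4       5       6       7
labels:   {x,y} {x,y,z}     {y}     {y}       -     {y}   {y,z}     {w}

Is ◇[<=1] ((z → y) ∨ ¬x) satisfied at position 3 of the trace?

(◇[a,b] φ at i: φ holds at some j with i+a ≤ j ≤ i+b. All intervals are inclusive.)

Yes

Check ((z → y) ∨ ¬x) at each j in [3,4]:
  j=3: true
  j=4: true
Found at j=3 → formula holds.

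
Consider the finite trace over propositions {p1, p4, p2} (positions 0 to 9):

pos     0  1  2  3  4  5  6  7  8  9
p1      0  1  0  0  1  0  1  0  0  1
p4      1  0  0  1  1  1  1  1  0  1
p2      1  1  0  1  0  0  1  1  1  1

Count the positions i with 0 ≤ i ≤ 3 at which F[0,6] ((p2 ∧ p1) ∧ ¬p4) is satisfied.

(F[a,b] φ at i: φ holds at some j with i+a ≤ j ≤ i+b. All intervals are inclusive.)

Evaluate at each i in [0,3]:
  i=0: ✓ (witness j=1)
  i=1: ✓ (witness j=1)
  i=2: ✗ (none in [2,8])
  i=3: ✗ (none in [3,9])
Positions where it holds: {0, 1} → 2.

2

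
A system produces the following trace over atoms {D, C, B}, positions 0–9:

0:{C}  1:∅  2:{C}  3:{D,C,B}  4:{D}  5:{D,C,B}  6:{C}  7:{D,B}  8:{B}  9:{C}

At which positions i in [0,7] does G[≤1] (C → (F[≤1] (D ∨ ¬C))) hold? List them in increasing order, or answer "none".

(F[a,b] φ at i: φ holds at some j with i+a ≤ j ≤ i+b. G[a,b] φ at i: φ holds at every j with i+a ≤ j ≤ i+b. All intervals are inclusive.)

Evaluate at each i in [0,7]:
  i=0: ✓ (all of [0,1])
  i=1: ✓ (all of [1,2])
  i=2: ✓ (all of [2,3])
  i=3: ✓ (all of [3,4])
  i=4: ✓ (all of [4,5])
  i=5: ✓ (all of [5,6])
  i=6: ✓ (all of [6,7])
  i=7: ✓ (all of [7,8])

0, 1, 2, 3, 4, 5, 6, 7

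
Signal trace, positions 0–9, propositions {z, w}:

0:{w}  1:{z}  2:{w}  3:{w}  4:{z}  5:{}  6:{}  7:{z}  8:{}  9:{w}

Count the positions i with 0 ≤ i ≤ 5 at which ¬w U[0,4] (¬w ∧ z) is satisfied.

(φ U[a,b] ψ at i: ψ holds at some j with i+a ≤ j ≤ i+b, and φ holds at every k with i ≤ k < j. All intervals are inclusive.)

Evaluate at each i in [0,5]:
  i=0: ✗ (lhs fails at k=0 before rhs at j=1)
  i=1: ✓ (rhs at j=1)
  i=2: ✗ (lhs fails at k=2 before rhs at j=4)
  i=3: ✗ (lhs fails at k=3 before rhs at j=4)
  i=4: ✓ (rhs at j=4)
  i=5: ✓ (rhs at j=7; lhs holds on [5,6])
Positions where it holds: {1, 4, 5} → 3.

3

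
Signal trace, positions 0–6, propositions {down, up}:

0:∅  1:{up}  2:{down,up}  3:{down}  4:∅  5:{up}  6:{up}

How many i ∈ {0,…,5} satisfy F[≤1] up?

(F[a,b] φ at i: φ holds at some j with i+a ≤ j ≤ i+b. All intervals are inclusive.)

5

Evaluate at each i in [0,5]:
  i=0: ✓ (witness j=1)
  i=1: ✓ (witness j=1)
  i=2: ✓ (witness j=2)
  i=3: ✗ (none in [3,4])
  i=4: ✓ (witness j=5)
  i=5: ✓ (witness j=5)
Positions where it holds: {0, 1, 2, 4, 5} → 5.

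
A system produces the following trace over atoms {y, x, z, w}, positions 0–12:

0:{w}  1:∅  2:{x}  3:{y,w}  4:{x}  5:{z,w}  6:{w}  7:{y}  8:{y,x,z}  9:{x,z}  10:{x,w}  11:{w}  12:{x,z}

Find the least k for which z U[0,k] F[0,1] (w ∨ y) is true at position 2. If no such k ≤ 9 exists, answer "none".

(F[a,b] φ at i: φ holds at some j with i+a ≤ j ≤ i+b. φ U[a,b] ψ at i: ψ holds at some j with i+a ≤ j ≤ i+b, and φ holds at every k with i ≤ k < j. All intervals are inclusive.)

Need earliest j ≥ 2 with F[0,1] (w ∨ y), and z at every k in [2,j-1].
  j=2: rhs holds (empty prefix). k = 0.

0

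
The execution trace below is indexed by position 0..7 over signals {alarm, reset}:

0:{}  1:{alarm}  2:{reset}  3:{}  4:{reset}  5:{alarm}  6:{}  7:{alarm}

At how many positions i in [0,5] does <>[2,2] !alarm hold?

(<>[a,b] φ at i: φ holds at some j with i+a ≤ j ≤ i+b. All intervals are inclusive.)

4

Evaluate at each i in [0,5]:
  i=0: ✓ (witness j=2)
  i=1: ✓ (witness j=3)
  i=2: ✓ (witness j=4)
  i=3: ✗ (none in [5,5])
  i=4: ✓ (witness j=6)
  i=5: ✗ (none in [7,7])
Positions where it holds: {0, 1, 2, 4} → 4.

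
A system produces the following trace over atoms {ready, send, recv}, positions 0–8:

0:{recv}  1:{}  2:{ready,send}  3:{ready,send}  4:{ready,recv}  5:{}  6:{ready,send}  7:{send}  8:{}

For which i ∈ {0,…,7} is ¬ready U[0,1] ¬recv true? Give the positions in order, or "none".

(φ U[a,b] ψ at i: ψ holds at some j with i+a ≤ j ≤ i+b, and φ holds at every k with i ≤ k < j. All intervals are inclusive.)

Evaluate at each i in [0,7]:
  i=0: ✓ (rhs at j=1; lhs holds on [0,0])
  i=1: ✓ (rhs at j=1)
  i=2: ✓ (rhs at j=2)
  i=3: ✓ (rhs at j=3)
  i=4: ✗ (lhs fails at k=4 before rhs at j=5)
  i=5: ✓ (rhs at j=5)
  i=6: ✓ (rhs at j=6)
  i=7: ✓ (rhs at j=7)

0, 1, 2, 3, 5, 6, 7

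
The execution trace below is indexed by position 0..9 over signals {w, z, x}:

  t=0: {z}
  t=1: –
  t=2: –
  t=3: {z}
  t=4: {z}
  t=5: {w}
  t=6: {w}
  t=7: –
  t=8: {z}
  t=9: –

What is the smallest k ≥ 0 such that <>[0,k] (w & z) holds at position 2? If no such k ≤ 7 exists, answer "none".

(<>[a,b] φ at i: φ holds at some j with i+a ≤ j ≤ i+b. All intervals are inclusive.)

none

Scan j = 2,3,… for (w & z):
  j=2: fails
  j=3: fails
  j=4: fails
  j=5: fails
  j=6: fails
  j=7: fails
  j=8: fails
  j=9: fails
No j in [2,9] satisfies it → none.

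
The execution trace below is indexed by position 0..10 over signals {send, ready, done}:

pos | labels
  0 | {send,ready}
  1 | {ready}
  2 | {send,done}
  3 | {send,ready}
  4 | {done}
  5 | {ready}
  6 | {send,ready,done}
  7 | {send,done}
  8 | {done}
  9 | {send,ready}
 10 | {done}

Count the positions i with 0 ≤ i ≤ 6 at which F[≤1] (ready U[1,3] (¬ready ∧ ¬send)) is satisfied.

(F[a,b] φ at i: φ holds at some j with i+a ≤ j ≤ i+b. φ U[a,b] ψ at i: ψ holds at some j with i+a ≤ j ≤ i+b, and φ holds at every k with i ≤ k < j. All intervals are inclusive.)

Evaluate at each i in [0,6]:
  i=0: ✗ (none in [0,1])
  i=1: ✗ (none in [1,2])
  i=2: ✓ (witness j=3)
  i=3: ✓ (witness j=3)
  i=4: ✗ (none in [4,5])
  i=5: ✗ (none in [5,6])
  i=6: ✗ (none in [6,7])
Positions where it holds: {2, 3} → 2.

2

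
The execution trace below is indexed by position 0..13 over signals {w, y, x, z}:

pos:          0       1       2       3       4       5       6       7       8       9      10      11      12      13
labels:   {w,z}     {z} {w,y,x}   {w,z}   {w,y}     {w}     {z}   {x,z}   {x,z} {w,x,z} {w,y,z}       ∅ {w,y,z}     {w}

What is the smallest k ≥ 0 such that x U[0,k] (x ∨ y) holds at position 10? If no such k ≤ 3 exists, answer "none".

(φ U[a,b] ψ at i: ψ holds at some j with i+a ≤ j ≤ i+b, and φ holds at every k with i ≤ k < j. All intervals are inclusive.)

Need earliest j ≥ 10 with (x ∨ y), and x at every k in [10,j-1].
  j=10: rhs holds (empty prefix). k = 0.

0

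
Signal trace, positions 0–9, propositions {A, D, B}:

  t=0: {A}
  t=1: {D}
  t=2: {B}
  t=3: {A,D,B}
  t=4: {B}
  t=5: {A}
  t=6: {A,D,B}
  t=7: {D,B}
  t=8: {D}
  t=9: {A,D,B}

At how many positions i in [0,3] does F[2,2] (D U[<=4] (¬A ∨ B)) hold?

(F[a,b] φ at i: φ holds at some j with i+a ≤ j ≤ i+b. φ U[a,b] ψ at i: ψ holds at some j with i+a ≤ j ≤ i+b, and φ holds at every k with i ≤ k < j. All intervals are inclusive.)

3

Evaluate at each i in [0,3]:
  i=0: ✓ (witness j=2)
  i=1: ✓ (witness j=3)
  i=2: ✓ (witness j=4)
  i=3: ✗ (none in [5,5])
Positions where it holds: {0, 1, 2} → 3.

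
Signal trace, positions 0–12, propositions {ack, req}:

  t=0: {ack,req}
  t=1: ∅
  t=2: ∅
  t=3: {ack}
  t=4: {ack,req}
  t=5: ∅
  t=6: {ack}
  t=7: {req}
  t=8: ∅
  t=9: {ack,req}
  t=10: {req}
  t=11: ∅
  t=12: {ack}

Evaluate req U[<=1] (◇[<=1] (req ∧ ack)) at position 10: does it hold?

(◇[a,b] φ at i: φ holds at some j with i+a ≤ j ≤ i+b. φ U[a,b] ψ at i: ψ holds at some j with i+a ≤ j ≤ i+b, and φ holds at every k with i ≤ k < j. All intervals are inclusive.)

False

Need some j in [10,11] with ◇[<=1] (req ∧ ack), and req at every k in [10,j-1].
  j=10: ◇[<=1] (req ∧ ack) — fails (none in [10,11]).
  j=11: ◇[<=1] (req ∧ ack) — fails (none in [11,12]).
No j in the window works → until fails.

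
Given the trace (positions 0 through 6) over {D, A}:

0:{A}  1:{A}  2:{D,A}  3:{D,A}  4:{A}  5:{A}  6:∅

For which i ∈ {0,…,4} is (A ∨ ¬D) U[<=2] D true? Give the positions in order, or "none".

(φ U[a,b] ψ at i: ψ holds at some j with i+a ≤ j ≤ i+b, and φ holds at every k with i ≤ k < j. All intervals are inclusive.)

Evaluate at each i in [0,4]:
  i=0: ✓ (rhs at j=2; lhs holds on [0,1])
  i=1: ✓ (rhs at j=2; lhs holds on [1,1])
  i=2: ✓ (rhs at j=2)
  i=3: ✓ (rhs at j=3)
  i=4: ✗ (no rhs in [4,6])

0, 1, 2, 3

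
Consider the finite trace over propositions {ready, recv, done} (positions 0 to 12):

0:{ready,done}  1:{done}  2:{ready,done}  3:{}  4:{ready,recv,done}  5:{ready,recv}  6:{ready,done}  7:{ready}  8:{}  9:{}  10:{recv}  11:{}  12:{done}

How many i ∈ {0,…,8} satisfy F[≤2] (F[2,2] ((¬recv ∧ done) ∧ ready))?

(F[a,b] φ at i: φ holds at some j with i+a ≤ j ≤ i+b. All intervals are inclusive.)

Evaluate at each i in [0,8]:
  i=0: ✓ (witness j=0)
  i=1: ✗ (none in [1,3])
  i=2: ✓ (witness j=4)
  i=3: ✓ (witness j=4)
  i=4: ✓ (witness j=4)
  i=5: ✗ (none in [5,7])
  i=6: ✗ (none in [6,8])
  i=7: ✗ (none in [7,9])
  i=8: ✗ (none in [8,10])
Positions where it holds: {0, 2, 3, 4} → 4.

4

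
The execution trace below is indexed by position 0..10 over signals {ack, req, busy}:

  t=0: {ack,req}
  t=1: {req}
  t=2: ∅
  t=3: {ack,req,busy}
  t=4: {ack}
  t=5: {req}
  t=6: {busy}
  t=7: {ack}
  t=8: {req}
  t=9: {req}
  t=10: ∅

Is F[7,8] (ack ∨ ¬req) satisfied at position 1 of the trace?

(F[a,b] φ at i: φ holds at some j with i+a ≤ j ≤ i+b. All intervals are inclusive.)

False

Check (ack ∨ ¬req) at each j in [8,9]:
  j=8: false
  j=9: false
No position in the window satisfies it → formula fails.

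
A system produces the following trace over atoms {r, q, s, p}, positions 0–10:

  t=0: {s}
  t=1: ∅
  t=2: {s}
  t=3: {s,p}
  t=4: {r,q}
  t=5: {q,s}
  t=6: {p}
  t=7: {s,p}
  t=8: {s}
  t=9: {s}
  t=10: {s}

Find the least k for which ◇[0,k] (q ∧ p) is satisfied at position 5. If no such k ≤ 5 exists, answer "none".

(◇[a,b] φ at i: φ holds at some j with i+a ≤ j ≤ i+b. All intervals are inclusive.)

Scan j = 5,6,… for (q ∧ p):
  j=5: fails
  j=6: fails
  j=7: fails
  j=8: fails
  j=9: fails
  j=10: fails
No j in [5,10] satisfies it → none.

none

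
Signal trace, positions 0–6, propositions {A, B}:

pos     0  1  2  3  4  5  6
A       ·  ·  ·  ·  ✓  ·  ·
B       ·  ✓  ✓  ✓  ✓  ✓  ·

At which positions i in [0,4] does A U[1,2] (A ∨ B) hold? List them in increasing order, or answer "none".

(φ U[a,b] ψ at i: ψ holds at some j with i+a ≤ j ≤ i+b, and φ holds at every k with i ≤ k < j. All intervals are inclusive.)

4

Evaluate at each i in [0,4]:
  i=0: ✗ (lhs fails at k=0 before rhs at j=1)
  i=1: ✗ (lhs fails at k=1 before rhs at j=2)
  i=2: ✗ (lhs fails at k=2 before rhs at j=3)
  i=3: ✗ (lhs fails at k=3 before rhs at j=4)
  i=4: ✓ (rhs at j=5; lhs holds on [4,4])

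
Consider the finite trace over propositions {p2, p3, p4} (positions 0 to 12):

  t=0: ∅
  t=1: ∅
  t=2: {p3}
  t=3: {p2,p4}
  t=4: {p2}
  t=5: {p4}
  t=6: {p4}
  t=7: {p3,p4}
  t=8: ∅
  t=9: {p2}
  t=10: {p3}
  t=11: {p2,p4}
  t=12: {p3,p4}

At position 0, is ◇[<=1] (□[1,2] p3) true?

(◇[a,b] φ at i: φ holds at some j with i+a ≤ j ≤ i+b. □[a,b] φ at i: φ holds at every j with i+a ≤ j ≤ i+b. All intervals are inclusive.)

Check □[1,2] p3 at each j in [0,1]:
  j=0: fails at 1
  j=1: fails at 3
No position in the window satisfies it → formula fails.

Does not hold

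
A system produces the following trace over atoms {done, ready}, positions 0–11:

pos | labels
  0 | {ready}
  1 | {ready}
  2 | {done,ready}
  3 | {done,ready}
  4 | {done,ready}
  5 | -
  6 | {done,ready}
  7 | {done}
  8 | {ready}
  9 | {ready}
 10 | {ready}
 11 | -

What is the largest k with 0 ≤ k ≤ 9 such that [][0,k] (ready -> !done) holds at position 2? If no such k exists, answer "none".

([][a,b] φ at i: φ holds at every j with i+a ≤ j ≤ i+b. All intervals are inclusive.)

(ready -> !done) must hold from j=2 onward; find where it first fails.
  j=2: fails → no k works.

none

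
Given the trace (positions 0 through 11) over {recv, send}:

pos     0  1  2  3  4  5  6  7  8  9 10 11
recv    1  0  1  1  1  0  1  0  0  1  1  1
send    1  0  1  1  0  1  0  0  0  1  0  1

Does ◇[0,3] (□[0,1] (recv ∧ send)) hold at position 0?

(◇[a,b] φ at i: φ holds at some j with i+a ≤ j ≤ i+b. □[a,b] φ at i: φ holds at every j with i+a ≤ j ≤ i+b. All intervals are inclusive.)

Check □[0,1] (recv ∧ send) at each j in [0,3]:
  j=0: fails at 1
  j=1: fails at 1
  j=2: holds on [2,3]
  j=3: fails at 4
Found at j=2 → formula holds.

True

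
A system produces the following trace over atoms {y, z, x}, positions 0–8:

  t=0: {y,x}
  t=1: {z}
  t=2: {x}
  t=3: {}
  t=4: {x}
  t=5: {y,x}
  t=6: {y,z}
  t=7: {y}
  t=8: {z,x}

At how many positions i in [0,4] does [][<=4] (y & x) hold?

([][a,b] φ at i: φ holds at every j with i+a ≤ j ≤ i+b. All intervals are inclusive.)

Evaluate at each i in [0,4]:
  i=0: ✗ (fails at j=1)
  i=1: ✗ (fails at j=1)
  i=2: ✗ (fails at j=2)
  i=3: ✗ (fails at j=3)
  i=4: ✗ (fails at j=4)
Positions where it holds: {} → 0.

0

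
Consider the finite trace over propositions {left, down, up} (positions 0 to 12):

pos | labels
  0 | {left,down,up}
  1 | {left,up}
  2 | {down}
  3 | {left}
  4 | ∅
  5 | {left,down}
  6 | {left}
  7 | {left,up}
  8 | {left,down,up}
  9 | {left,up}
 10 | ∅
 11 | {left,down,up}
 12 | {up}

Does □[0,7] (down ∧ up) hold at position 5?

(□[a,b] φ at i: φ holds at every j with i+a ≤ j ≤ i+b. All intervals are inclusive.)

Check (down ∧ up) at every j in [5,12]:
  j=5: false
  j=6: false
  j=7: false
  j=8: true
  j=9: false
  j=10: false
  j=11: true
  j=12: false
Fails at j=5 → formula fails.

No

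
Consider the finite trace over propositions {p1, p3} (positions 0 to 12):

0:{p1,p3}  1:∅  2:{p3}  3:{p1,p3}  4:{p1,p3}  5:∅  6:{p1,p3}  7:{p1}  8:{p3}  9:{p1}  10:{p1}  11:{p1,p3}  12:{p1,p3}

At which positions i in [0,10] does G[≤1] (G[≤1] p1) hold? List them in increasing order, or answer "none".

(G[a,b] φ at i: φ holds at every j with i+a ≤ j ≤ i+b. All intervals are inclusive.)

9, 10

Evaluate at each i in [0,10]:
  i=0: ✗ (fails at j=0)
  i=1: ✗ (fails at j=1)
  i=2: ✗ (fails at j=2)
  i=3: ✗ (fails at j=4)
  i=4: ✗ (fails at j=4)
  i=5: ✗ (fails at j=5)
  i=6: ✗ (fails at j=7)
  i=7: ✗ (fails at j=7)
  i=8: ✗ (fails at j=8)
  i=9: ✓ (all of [9,10])
  i=10: ✓ (all of [10,11])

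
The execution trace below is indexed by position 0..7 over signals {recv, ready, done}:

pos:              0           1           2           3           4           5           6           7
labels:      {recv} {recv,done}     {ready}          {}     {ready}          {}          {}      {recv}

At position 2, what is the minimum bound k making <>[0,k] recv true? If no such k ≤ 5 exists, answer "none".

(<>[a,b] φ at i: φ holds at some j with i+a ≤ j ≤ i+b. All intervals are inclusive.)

5

Scan j = 2,3,… for recv:
  j=2: fails
  j=3: fails
  j=4: fails
  j=5: fails
  j=6: fails
  j=7: holds
First hit at j=7, so smallest k = 7-2 = 5.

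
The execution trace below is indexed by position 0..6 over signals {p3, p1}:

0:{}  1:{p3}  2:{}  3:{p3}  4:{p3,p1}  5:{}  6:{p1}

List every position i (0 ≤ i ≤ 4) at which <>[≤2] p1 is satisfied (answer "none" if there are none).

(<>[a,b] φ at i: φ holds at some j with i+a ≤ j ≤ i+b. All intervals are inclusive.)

Evaluate at each i in [0,4]:
  i=0: ✗ (none in [0,2])
  i=1: ✗ (none in [1,3])
  i=2: ✓ (witness j=4)
  i=3: ✓ (witness j=4)
  i=4: ✓ (witness j=4)

2, 3, 4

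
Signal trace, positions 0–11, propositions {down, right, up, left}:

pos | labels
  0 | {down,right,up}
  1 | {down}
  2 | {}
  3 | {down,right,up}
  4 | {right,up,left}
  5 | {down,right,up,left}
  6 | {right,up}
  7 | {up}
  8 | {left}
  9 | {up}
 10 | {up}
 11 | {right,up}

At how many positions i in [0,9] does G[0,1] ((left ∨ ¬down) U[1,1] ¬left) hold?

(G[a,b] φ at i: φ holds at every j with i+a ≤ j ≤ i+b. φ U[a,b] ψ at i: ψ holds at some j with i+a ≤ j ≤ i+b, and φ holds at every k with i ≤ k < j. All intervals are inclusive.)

3

Evaluate at each i in [0,9]:
  i=0: ✗ (fails at j=0)
  i=1: ✗ (fails at j=1)
  i=2: ✗ (fails at j=3)
  i=3: ✗ (fails at j=3)
  i=4: ✗ (fails at j=4)
  i=5: ✓ (all of [5,6])
  i=6: ✗ (fails at j=7)
  i=7: ✗ (fails at j=7)
  i=8: ✓ (all of [8,9])
  i=9: ✓ (all of [9,10])
Positions where it holds: {5, 8, 9} → 3.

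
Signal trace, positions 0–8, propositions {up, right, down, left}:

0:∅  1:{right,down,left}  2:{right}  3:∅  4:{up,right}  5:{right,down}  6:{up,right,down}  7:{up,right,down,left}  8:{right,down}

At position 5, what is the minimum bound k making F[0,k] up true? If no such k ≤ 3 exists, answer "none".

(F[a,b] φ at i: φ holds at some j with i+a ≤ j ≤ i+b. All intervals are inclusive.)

1

Scan j = 5,6,… for up:
  j=5: fails
  j=6: holds
First hit at j=6, so smallest k = 6-5 = 1.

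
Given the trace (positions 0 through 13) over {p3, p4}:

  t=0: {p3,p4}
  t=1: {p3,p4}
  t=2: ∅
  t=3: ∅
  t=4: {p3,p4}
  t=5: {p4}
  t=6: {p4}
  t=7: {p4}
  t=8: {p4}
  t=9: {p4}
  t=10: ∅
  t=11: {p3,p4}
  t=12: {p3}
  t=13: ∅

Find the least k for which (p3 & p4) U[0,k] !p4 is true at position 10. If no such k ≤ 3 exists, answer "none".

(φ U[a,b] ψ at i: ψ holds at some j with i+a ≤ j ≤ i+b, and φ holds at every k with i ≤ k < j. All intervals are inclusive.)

0

Need earliest j ≥ 10 with !p4, and (p3 & p4) at every k in [10,j-1].
  j=10: rhs holds (empty prefix). k = 0.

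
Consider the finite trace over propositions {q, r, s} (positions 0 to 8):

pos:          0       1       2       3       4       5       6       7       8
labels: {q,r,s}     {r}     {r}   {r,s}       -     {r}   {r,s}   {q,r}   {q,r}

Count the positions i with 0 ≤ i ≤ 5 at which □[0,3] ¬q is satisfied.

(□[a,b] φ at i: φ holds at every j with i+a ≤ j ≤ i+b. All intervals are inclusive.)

3

Evaluate at each i in [0,5]:
  i=0: ✗ (fails at j=0)
  i=1: ✓ (all of [1,4])
  i=2: ✓ (all of [2,5])
  i=3: ✓ (all of [3,6])
  i=4: ✗ (fails at j=7)
  i=5: ✗ (fails at j=7)
Positions where it holds: {1, 2, 3} → 3.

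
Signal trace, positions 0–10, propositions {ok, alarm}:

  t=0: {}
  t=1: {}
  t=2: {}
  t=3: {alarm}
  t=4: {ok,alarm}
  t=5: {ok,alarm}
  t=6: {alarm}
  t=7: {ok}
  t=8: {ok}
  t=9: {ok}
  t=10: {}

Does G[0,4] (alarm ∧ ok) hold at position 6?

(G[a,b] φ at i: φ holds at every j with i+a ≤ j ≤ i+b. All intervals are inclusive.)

False

Check (alarm ∧ ok) at every j in [6,10]:
  j=6: false
  j=7: false
  j=8: false
  j=9: false
  j=10: false
Fails at j=6 → formula fails.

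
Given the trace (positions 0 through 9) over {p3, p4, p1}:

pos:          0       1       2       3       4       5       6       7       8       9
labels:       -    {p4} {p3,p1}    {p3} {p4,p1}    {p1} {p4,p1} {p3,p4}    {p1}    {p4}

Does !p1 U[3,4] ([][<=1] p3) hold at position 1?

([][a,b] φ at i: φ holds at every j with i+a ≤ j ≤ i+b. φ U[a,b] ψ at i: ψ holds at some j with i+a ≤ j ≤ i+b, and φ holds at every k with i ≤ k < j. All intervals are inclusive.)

No

Need some j in [4,5] with [][<=1] p3, and !p1 at every k in [1,j-1].
  j=4: [][<=1] p3 — fails at 4.
  j=5: [][<=1] p3 — fails at 5.
No j in the window works → until fails.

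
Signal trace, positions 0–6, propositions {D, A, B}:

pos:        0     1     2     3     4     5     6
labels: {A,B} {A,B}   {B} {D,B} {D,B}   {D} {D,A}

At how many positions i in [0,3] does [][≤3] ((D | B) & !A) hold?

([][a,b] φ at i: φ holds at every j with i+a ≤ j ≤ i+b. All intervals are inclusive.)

1

Evaluate at each i in [0,3]:
  i=0: ✗ (fails at j=0)
  i=1: ✗ (fails at j=1)
  i=2: ✓ (all of [2,5])
  i=3: ✗ (fails at j=6)
Positions where it holds: {2} → 1.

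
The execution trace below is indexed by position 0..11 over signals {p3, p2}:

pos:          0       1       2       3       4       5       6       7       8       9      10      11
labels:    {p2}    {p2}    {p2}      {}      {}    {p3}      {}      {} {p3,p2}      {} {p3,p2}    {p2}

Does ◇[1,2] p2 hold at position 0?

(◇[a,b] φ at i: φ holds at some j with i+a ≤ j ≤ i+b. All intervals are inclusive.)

Holds

Check p2 at each j in [1,2]:
  j=1: true
  j=2: true
Found at j=1 → formula holds.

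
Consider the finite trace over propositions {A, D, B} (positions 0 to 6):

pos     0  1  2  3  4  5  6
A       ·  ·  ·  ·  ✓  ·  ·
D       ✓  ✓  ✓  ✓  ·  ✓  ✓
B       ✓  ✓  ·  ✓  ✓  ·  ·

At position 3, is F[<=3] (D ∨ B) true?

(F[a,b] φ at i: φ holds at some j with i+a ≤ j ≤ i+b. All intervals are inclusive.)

True

Check (D ∨ B) at each j in [3,6]:
  j=3: true
  j=4: true
  j=5: true
  j=6: true
Found at j=3 → formula holds.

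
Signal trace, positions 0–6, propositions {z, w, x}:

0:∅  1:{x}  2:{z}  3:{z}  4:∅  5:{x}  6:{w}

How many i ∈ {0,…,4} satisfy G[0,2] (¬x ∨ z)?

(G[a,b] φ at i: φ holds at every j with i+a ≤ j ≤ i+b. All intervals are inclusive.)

Evaluate at each i in [0,4]:
  i=0: ✗ (fails at j=1)
  i=1: ✗ (fails at j=1)
  i=2: ✓ (all of [2,4])
  i=3: ✗ (fails at j=5)
  i=4: ✗ (fails at j=5)
Positions where it holds: {2} → 1.

1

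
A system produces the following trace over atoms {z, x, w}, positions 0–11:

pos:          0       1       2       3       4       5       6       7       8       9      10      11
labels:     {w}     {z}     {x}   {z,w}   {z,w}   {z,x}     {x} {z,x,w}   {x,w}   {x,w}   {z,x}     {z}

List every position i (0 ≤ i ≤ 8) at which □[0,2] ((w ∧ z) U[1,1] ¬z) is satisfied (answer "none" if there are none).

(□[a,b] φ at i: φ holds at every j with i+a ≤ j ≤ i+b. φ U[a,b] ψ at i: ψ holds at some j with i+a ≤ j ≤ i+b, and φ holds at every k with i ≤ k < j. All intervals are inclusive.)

none

Evaluate at each i in [0,8]:
  i=0: ✗ (fails at j=0)
  i=1: ✗ (fails at j=1)
  i=2: ✗ (fails at j=2)
  i=3: ✗ (fails at j=3)
  i=4: ✗ (fails at j=4)
  i=5: ✗ (fails at j=5)
  i=6: ✗ (fails at j=6)
  i=7: ✗ (fails at j=8)
  i=8: ✗ (fails at j=8)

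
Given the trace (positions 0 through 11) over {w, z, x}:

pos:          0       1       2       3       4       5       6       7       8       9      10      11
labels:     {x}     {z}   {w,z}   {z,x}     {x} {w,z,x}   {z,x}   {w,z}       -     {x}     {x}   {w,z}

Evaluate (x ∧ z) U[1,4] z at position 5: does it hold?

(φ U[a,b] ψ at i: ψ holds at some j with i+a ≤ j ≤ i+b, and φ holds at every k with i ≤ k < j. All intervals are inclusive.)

Holds

Need some j in [6,9] with z, and (x ∧ z) at every k in [5,j-1].
  j=6: z holds; (x ∧ z) holds at every k in [5,5] → satisfied.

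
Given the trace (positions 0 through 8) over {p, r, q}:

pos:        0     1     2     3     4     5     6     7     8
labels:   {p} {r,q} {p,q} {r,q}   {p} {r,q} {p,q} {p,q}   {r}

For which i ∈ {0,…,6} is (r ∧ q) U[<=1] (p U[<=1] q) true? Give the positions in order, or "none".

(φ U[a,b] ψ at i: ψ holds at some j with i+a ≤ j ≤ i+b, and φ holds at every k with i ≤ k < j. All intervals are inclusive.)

0, 1, 2, 3, 4, 5, 6

Evaluate at each i in [0,6]:
  i=0: ✓ (rhs at j=0)
  i=1: ✓ (rhs at j=1)
  i=2: ✓ (rhs at j=2)
  i=3: ✓ (rhs at j=3)
  i=4: ✓ (rhs at j=4)
  i=5: ✓ (rhs at j=5)
  i=6: ✓ (rhs at j=6)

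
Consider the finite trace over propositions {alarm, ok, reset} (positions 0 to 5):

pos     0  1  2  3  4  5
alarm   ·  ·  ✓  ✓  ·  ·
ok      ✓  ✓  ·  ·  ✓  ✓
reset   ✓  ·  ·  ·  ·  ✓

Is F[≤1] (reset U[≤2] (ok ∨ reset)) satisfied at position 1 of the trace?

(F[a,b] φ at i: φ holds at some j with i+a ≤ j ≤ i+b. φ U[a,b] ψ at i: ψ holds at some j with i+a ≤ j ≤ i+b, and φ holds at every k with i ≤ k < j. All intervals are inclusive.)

Check (reset U[≤2] (ok ∨ reset)) at each j in [1,2]:
  j=1: holds
  j=2: fails
Found at j=1 → formula holds.

Yes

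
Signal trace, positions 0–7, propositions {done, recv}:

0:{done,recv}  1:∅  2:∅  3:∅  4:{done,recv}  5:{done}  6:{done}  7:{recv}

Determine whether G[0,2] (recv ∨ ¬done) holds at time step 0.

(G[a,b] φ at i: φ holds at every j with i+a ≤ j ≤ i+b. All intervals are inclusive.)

Check (recv ∨ ¬done) at every j in [0,2]:
  j=0: true
  j=1: true
  j=2: true
All positions satisfy it → formula holds.

Holds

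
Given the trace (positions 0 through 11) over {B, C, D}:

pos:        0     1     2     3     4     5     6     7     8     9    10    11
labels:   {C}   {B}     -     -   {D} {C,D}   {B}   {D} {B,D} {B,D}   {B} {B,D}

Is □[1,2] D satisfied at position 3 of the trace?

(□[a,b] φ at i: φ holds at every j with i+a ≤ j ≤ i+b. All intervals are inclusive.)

Check D at every j in [4,5]:
  j=4: true
  j=5: true
All positions satisfy it → formula holds.

Holds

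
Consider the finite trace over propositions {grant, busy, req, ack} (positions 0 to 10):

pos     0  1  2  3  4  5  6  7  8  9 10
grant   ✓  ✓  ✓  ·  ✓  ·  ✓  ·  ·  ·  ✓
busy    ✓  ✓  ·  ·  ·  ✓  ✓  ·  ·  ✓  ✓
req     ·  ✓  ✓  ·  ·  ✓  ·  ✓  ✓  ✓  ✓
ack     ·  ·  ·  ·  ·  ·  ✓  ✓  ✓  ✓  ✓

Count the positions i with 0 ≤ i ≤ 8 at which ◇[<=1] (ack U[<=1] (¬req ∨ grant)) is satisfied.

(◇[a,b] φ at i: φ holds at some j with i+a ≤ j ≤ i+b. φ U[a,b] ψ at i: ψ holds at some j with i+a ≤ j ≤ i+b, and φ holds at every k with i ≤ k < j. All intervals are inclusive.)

8

Evaluate at each i in [0,8]:
  i=0: ✓ (witness j=0)
  i=1: ✓ (witness j=1)
  i=2: ✓ (witness j=2)
  i=3: ✓ (witness j=3)
  i=4: ✓ (witness j=4)
  i=5: ✓ (witness j=6)
  i=6: ✓ (witness j=6)
  i=7: ✗ (none in [7,8])
  i=8: ✓ (witness j=9)
Positions where it holds: {0, 1, 2, 3, 4, 5, 6, 8} → 8.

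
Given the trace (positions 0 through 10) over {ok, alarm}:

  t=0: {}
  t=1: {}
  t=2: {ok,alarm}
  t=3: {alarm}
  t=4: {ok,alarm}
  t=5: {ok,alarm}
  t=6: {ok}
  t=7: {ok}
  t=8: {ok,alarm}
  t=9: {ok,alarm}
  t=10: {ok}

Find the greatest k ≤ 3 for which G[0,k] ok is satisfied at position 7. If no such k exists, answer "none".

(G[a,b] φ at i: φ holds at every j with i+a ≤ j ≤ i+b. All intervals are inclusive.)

3

ok must hold from j=7 onward; find where it first fails.
  j=7: holds
  j=8: holds
  j=9: holds
  j=10: holds
Holds through j=10; largest k = 3.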